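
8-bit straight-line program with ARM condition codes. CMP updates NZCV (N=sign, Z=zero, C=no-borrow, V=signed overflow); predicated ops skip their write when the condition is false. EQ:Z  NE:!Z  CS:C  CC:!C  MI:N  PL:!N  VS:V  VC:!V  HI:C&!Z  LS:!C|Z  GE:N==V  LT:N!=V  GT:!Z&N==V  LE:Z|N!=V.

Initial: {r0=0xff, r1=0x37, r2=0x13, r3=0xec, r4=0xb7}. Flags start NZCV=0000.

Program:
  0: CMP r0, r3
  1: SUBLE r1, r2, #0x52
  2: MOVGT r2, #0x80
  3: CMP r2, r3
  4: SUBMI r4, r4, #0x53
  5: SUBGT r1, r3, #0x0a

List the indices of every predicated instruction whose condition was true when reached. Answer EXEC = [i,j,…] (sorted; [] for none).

0: ✓ CMP  NZCV=0010
1: · SUBLE
2: ✓ MOVGT  r2←0x80
3: ✓ CMP  NZCV=1000
4: ✓ SUBMI  r4←0x64
5: · SUBGT

EXEC = [2,4]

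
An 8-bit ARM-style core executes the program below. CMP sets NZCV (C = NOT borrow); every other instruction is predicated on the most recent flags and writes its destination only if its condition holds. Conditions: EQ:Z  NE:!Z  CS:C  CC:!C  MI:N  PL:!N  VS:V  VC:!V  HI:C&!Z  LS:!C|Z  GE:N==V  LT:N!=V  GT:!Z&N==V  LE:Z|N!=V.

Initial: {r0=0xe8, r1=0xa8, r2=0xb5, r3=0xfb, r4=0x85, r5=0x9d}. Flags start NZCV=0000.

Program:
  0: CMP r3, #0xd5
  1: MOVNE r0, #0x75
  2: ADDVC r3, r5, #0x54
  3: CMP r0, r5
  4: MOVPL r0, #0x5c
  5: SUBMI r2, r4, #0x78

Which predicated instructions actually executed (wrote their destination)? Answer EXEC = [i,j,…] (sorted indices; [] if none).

EXEC = [1,2,5]

0: ✓ CMP  NZCV=0010
1: ✓ MOVNE  r0←0x75
2: ✓ ADDVC  r3←0xf1
3: ✓ CMP  NZCV=1001
4: · MOVPL
5: ✓ SUBMI  r2←0x0d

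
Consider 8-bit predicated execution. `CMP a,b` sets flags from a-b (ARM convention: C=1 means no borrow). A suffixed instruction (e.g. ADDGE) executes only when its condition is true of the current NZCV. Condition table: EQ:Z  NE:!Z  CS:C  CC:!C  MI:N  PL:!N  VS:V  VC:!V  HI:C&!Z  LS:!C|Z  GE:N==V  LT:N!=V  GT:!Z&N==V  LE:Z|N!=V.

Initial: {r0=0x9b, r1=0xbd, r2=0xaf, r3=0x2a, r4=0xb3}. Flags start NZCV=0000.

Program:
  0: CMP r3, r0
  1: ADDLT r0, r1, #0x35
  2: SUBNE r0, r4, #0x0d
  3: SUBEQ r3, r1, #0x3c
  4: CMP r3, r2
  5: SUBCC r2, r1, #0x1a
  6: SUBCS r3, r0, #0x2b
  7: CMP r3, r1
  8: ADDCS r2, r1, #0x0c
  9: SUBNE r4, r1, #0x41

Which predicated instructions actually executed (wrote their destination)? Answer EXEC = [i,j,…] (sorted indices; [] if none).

EXEC = [2,5,9]

[0] flags=1001 → (cmp)
[1] flags=1001 LT?F → skip
[2] flags=1001 NE?T → r0=0xa6
[3] flags=1001 EQ?F → skip
[4] flags=0000 → (cmp)
[5] flags=0000 CC?T → r2=0xa3
[6] flags=0000 CS?F → skip
[7] flags=0000 → (cmp)
[8] flags=0000 CS?F → skip
[9] flags=0000 NE?T → r4=0x7c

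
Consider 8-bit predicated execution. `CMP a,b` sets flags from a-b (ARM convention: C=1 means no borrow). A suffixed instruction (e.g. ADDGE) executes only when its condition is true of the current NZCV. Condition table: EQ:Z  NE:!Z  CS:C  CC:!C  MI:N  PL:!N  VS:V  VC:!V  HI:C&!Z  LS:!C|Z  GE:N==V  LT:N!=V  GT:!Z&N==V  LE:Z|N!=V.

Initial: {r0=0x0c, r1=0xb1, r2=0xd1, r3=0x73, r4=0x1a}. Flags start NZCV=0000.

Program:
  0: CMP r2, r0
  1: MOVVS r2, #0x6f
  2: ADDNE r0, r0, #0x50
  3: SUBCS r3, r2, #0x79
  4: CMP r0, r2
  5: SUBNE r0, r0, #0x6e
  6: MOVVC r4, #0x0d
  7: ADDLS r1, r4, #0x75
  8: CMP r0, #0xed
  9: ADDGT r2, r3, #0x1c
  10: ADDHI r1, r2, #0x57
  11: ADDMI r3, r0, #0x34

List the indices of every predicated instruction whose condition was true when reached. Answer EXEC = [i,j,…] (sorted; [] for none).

EXEC = [2,3,5,7,9,10]

[0] flags=1010 → (cmp)
[1] flags=1010 VS?F → skip
[2] flags=1010 NE?T → r0=0x5c
[3] flags=1010 CS?T → r3=0x58
[4] flags=1001 → (cmp)
[5] flags=1001 NE?T → r0=0xee
[6] flags=1001 VC?F → skip
[7] flags=1001 LS?T → r1=0x8f
[8] flags=0010 → (cmp)
[9] flags=0010 GT?T → r2=0x74
[10] flags=0010 HI?T → r1=0xcb
[11] flags=0010 MI?F → skip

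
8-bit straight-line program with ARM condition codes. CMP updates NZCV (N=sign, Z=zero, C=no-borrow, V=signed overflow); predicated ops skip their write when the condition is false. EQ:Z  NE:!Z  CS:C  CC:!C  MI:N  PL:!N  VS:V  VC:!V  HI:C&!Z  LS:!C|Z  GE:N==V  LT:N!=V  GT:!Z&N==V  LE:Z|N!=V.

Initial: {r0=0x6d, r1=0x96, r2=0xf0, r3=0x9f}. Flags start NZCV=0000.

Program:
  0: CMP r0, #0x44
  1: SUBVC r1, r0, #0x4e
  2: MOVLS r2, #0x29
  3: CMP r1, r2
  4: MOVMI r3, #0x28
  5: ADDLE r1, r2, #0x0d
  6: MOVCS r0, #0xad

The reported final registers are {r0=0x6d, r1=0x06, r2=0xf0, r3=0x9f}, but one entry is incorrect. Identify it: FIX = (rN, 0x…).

0: ✓ CMP  NZCV=0010
1: ✓ SUBVC  r1←0x1f
2: · MOVLS
3: ✓ CMP  NZCV=0000
4: · MOVMI
5: · ADDLE
6: · MOVCS

FIX = (r1, 0x1f)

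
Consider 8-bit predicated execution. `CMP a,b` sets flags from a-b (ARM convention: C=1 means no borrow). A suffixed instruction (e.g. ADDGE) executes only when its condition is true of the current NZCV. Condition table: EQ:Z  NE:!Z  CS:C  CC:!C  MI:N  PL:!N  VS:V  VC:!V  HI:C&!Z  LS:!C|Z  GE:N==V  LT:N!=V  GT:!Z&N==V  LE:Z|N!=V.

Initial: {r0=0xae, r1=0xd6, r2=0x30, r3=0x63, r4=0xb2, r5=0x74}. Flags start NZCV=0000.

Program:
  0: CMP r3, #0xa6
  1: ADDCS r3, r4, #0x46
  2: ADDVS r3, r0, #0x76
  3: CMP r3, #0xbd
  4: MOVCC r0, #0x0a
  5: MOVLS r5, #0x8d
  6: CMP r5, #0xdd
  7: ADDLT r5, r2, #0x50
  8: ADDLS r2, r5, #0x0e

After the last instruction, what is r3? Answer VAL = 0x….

VAL = 0x24

[0] flags=1001 → (cmp)
[1] flags=1001 CS?F → skip
[2] flags=1001 VS?T → r3=0x24
[3] flags=0000 → (cmp)
[4] flags=0000 CC?T → r0=0x0a
[5] flags=0000 LS?T → r5=0x8d
[6] flags=1000 → (cmp)
[7] flags=1000 LT?T → r5=0x80
[8] flags=1000 LS?T → r2=0x8e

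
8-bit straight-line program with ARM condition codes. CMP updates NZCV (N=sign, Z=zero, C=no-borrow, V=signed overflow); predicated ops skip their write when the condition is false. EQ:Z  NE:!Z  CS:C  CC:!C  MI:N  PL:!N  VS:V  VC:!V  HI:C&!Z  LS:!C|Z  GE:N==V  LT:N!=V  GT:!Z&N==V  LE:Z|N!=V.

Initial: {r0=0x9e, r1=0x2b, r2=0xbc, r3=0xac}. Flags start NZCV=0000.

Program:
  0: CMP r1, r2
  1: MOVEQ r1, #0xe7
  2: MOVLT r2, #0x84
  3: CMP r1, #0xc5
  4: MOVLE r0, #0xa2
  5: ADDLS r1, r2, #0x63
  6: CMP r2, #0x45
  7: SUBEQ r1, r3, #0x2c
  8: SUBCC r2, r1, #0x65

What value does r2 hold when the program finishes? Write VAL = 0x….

[0] flags=0000 → (cmp)
[1] flags=0000 EQ?F → skip
[2] flags=0000 LT?F → skip
[3] flags=0000 → (cmp)
[4] flags=0000 LE?F → skip
[5] flags=0000 LS?T → r1=0x1f
[6] flags=0011 → (cmp)
[7] flags=0011 EQ?F → skip
[8] flags=0011 CC?F → skip

VAL = 0xbc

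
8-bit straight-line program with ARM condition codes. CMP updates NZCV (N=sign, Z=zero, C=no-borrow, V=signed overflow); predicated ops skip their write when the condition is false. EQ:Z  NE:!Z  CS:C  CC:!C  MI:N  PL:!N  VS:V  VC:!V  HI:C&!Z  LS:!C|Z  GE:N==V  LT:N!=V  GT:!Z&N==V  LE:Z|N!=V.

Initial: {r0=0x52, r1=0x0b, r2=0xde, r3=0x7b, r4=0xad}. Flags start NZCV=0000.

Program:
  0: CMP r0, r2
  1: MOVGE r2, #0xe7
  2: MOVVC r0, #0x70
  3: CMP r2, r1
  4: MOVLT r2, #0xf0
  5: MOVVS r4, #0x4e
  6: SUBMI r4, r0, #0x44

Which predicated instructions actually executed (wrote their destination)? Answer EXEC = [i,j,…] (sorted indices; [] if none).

0: ✓ CMP  NZCV=0000
1: ✓ MOVGE  r2←0xe7
2: ✓ MOVVC  r0←0x70
3: ✓ CMP  NZCV=1010
4: ✓ MOVLT  r2←0xf0
5: · MOVVS
6: ✓ SUBMI  r4←0x2c

EXEC = [1,2,4,6]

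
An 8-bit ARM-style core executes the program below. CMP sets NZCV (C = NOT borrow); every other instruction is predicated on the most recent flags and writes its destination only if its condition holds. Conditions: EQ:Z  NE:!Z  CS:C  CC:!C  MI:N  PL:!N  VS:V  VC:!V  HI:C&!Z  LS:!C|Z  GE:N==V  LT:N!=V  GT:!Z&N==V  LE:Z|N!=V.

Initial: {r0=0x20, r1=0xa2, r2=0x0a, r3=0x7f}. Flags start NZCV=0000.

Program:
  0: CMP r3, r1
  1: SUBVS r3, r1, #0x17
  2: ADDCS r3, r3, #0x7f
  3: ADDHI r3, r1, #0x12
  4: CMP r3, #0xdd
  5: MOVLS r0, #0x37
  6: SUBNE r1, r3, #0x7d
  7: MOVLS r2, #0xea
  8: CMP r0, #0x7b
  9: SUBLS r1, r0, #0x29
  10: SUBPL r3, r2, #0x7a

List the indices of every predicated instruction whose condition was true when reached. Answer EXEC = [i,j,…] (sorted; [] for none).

EXEC = [1,5,6,7,9]

[0] flags=1001 → (cmp)
[1] flags=1001 VS?T → r3=0x8b
[2] flags=1001 CS?F → skip
[3] flags=1001 HI?F → skip
[4] flags=1000 → (cmp)
[5] flags=1000 LS?T → r0=0x37
[6] flags=1000 NE?T → r1=0x0e
[7] flags=1000 LS?T → r2=0xea
[8] flags=1000 → (cmp)
[9] flags=1000 LS?T → r1=0x0e
[10] flags=1000 PL?F → skip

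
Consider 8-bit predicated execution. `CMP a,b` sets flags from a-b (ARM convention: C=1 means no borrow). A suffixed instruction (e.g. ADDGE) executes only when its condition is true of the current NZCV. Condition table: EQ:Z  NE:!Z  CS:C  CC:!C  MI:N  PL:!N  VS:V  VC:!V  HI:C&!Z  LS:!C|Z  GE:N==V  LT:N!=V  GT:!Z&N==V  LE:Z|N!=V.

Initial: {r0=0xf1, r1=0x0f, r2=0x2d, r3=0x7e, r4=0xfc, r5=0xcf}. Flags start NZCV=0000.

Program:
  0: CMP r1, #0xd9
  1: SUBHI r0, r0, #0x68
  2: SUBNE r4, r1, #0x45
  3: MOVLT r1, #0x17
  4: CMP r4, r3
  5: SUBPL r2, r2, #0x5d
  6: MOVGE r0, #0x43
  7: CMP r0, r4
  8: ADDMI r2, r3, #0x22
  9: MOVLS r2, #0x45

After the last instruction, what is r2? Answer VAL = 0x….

0: ✓ CMP  NZCV=0000
1: · SUBHI
2: ✓ SUBNE  r4←0xca
3: · MOVLT
4: ✓ CMP  NZCV=0011
5: ✓ SUBPL  r2←0xd0
6: · MOVGE
7: ✓ CMP  NZCV=0010
8: · ADDMI
9: · MOVLS

VAL = 0xd0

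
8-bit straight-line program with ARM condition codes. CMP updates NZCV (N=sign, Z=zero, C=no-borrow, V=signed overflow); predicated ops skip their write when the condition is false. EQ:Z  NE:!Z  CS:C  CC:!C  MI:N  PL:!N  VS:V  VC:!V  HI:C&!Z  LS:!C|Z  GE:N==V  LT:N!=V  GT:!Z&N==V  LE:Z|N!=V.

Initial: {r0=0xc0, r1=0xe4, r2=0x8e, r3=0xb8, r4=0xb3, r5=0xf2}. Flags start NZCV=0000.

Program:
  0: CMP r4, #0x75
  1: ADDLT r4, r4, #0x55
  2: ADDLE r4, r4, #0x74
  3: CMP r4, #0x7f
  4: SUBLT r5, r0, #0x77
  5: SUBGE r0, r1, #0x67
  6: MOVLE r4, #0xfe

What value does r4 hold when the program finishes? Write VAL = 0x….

VAL = 0xfe

[0] flags=0011 → (cmp)
[1] flags=0011 LT?T → r4=0x08
[2] flags=0011 LE?T → r4=0x7c
[3] flags=1000 → (cmp)
[4] flags=1000 LT?T → r5=0x49
[5] flags=1000 GE?F → skip
[6] flags=1000 LE?T → r4=0xfe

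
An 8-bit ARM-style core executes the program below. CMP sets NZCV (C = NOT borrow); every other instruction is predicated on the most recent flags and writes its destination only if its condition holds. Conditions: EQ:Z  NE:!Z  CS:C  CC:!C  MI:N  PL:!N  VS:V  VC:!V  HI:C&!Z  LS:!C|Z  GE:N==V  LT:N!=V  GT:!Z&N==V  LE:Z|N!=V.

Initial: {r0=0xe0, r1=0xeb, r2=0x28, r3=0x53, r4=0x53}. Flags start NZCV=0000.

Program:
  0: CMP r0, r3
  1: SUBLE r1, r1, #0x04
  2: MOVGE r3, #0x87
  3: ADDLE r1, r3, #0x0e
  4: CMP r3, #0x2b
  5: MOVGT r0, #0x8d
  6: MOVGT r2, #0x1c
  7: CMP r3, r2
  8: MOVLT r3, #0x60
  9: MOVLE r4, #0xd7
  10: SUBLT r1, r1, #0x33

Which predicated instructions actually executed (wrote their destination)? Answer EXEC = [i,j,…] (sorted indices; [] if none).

EXEC = [1,3,5,6]

[0] flags=1010 → (cmp)
[1] flags=1010 LE?T → r1=0xe7
[2] flags=1010 GE?F → skip
[3] flags=1010 LE?T → r1=0x61
[4] flags=0010 → (cmp)
[5] flags=0010 GT?T → r0=0x8d
[6] flags=0010 GT?T → r2=0x1c
[7] flags=0010 → (cmp)
[8] flags=0010 LT?F → skip
[9] flags=0010 LE?F → skip
[10] flags=0010 LT?F → skip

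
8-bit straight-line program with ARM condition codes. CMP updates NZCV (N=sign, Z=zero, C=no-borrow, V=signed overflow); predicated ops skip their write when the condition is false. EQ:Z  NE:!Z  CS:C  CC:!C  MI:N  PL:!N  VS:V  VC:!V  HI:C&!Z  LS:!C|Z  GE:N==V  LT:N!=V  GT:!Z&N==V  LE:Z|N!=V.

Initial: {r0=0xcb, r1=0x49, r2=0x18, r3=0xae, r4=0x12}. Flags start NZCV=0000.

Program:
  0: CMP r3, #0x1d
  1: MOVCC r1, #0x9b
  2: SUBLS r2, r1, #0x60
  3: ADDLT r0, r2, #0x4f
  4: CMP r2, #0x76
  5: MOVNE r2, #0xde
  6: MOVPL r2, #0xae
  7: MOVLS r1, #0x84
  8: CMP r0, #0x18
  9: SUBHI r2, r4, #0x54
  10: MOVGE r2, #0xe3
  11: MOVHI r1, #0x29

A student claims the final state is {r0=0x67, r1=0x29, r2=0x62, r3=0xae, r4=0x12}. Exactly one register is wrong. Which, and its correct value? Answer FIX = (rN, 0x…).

0: ✓ CMP  NZCV=1010
1: · MOVCC
2: · SUBLS
3: ✓ ADDLT  r0←0x67
4: ✓ CMP  NZCV=1000
5: ✓ MOVNE  r2←0xde
6: · MOVPL
7: ✓ MOVLS  r1←0x84
8: ✓ CMP  NZCV=0010
9: ✓ SUBHI  r2←0xbe
10: ✓ MOVGE  r2←0xe3
11: ✓ MOVHI  r1←0x29

FIX = (r2, 0xe3)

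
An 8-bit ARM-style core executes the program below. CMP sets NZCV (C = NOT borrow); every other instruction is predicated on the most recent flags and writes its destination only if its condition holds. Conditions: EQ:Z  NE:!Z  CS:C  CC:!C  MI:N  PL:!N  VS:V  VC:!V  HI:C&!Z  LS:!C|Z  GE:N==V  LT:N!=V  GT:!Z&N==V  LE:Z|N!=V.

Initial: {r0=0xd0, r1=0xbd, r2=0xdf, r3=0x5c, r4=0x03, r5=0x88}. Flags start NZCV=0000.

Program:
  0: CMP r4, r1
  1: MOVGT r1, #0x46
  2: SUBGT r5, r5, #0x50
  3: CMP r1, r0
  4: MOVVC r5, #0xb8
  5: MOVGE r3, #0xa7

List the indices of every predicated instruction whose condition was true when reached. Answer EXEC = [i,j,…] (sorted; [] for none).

0: ✓ CMP  NZCV=0000
1: ✓ MOVGT  r1←0x46
2: ✓ SUBGT  r5←0x38
3: ✓ CMP  NZCV=0000
4: ✓ MOVVC  r5←0xb8
5: ✓ MOVGE  r3←0xa7

EXEC = [1,2,4,5]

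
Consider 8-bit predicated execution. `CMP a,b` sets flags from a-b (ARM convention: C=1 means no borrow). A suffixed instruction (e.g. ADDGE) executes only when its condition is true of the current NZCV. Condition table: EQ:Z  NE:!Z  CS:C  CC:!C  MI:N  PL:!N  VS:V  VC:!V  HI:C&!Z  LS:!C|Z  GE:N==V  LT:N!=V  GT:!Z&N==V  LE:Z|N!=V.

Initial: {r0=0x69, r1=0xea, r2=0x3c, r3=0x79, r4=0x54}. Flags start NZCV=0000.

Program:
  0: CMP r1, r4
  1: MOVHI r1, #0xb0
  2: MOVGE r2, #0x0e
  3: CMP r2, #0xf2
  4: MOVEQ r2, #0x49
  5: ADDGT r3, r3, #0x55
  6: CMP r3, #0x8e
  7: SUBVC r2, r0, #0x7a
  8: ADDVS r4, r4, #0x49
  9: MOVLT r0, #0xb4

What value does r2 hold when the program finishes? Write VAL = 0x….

VAL = 0xef

[0] flags=1010 → (cmp)
[1] flags=1010 HI?T → r1=0xb0
[2] flags=1010 GE?F → skip
[3] flags=0000 → (cmp)
[4] flags=0000 EQ?F → skip
[5] flags=0000 GT?T → r3=0xce
[6] flags=0010 → (cmp)
[7] flags=0010 VC?T → r2=0xef
[8] flags=0010 VS?F → skip
[9] flags=0010 LT?F → skip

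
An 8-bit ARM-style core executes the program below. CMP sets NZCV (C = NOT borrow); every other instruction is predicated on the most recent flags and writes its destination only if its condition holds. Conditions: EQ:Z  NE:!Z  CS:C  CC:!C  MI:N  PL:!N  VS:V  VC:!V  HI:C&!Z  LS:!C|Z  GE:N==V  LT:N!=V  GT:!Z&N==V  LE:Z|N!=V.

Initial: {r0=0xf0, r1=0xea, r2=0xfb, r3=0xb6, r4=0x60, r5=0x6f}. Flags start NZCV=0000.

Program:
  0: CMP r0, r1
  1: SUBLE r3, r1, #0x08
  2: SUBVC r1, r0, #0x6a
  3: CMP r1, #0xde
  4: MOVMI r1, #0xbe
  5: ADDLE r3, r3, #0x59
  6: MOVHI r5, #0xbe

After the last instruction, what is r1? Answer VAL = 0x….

VAL = 0xbe

[0] flags=0010 → (cmp)
[1] flags=0010 LE?F → skip
[2] flags=0010 VC?T → r1=0x86
[3] flags=1000 → (cmp)
[4] flags=1000 MI?T → r1=0xbe
[5] flags=1000 LE?T → r3=0x0f
[6] flags=1000 HI?F → skip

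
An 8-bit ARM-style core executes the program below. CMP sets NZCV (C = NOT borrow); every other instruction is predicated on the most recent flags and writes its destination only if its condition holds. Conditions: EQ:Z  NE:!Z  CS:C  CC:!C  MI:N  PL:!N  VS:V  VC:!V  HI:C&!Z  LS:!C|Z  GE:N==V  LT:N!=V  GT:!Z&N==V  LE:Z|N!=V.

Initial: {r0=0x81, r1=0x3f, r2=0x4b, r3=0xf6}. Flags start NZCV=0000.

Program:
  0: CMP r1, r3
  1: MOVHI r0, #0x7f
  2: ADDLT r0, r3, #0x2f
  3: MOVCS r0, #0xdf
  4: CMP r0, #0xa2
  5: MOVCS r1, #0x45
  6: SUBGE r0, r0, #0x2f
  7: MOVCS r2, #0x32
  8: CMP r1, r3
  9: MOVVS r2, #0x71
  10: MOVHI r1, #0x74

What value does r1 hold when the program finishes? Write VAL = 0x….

0: ✓ CMP  NZCV=0000
1: · MOVHI
2: · ADDLT
3: · MOVCS
4: ✓ CMP  NZCV=1000
5: · MOVCS
6: · SUBGE
7: · MOVCS
8: ✓ CMP  NZCV=0000
9: · MOVVS
10: · MOVHI

VAL = 0x3f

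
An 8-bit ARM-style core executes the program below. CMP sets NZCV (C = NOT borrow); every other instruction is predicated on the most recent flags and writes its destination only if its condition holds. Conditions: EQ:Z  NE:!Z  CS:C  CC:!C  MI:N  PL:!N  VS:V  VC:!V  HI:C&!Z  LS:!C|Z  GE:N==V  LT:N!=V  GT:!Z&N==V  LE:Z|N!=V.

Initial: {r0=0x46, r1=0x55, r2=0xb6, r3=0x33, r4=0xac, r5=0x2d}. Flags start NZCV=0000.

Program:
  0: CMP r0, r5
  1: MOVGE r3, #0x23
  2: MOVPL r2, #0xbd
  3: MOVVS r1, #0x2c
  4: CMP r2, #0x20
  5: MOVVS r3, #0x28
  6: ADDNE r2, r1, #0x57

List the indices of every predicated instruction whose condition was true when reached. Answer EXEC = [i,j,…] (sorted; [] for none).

EXEC = [1,2,6]

0: ✓ CMP  NZCV=0010
1: ✓ MOVGE  r3←0x23
2: ✓ MOVPL  r2←0xbd
3: · MOVVS
4: ✓ CMP  NZCV=1010
5: · MOVVS
6: ✓ ADDNE  r2←0xac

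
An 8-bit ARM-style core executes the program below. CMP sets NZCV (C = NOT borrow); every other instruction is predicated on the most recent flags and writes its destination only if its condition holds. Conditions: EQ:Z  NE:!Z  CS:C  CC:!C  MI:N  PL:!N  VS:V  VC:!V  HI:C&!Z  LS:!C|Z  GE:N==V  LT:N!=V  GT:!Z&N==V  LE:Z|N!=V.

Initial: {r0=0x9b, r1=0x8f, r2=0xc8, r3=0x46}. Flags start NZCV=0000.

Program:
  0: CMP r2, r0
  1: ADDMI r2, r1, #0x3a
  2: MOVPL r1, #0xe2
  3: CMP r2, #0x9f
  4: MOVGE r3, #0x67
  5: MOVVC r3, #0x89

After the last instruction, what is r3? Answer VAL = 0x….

0: ✓ CMP  NZCV=0010
1: · ADDMI
2: ✓ MOVPL  r1←0xe2
3: ✓ CMP  NZCV=0010
4: ✓ MOVGE  r3←0x67
5: ✓ MOVVC  r3←0x89

VAL = 0x89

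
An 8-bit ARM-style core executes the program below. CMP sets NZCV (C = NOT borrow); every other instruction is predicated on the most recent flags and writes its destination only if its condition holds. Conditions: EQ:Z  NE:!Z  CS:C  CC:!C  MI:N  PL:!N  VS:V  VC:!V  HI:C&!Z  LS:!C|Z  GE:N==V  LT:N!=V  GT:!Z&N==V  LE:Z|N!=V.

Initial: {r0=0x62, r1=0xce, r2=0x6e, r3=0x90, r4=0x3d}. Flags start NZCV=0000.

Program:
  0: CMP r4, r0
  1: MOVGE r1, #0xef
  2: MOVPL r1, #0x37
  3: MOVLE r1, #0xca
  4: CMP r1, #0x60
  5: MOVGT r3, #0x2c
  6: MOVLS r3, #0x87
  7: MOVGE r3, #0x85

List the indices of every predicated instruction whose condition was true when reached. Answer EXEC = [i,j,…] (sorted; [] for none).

[0] flags=1000 → (cmp)
[1] flags=1000 GE?F → skip
[2] flags=1000 PL?F → skip
[3] flags=1000 LE?T → r1=0xca
[4] flags=0011 → (cmp)
[5] flags=0011 GT?F → skip
[6] flags=0011 LS?F → skip
[7] flags=0011 GE?F → skip

EXEC = [3]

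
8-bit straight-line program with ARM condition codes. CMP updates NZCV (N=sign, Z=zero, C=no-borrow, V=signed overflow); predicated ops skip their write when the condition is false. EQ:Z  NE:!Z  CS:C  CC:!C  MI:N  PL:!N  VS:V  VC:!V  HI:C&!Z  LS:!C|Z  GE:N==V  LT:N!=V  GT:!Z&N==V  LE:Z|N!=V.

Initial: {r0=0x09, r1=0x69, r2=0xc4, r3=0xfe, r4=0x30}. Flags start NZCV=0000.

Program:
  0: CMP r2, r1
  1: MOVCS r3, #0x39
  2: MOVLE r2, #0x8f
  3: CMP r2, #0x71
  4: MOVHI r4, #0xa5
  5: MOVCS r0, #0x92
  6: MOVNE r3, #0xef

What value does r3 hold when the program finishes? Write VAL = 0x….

0: ✓ CMP  NZCV=0011
1: ✓ MOVCS  r3←0x39
2: ✓ MOVLE  r2←0x8f
3: ✓ CMP  NZCV=0011
4: ✓ MOVHI  r4←0xa5
5: ✓ MOVCS  r0←0x92
6: ✓ MOVNE  r3←0xef

VAL = 0xef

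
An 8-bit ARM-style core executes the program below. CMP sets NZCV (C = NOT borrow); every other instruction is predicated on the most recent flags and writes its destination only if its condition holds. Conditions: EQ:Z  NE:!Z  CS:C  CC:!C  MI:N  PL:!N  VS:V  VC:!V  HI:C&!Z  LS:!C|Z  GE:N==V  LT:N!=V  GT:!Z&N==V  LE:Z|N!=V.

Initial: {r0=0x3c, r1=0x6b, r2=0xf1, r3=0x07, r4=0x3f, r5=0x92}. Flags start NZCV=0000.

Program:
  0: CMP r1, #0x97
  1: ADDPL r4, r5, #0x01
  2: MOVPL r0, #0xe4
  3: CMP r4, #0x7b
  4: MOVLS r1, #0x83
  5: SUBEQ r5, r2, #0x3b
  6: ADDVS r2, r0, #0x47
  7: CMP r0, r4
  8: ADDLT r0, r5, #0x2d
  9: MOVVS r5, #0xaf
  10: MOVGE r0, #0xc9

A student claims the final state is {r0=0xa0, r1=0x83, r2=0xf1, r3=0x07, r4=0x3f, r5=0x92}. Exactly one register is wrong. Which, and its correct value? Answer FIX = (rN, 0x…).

FIX = (r0, 0xbf)

0: ✓ CMP  NZCV=1001
1: · ADDPL
2: · MOVPL
3: ✓ CMP  NZCV=1000
4: ✓ MOVLS  r1←0x83
5: · SUBEQ
6: · ADDVS
7: ✓ CMP  NZCV=1000
8: ✓ ADDLT  r0←0xbf
9: · MOVVS
10: · MOVGE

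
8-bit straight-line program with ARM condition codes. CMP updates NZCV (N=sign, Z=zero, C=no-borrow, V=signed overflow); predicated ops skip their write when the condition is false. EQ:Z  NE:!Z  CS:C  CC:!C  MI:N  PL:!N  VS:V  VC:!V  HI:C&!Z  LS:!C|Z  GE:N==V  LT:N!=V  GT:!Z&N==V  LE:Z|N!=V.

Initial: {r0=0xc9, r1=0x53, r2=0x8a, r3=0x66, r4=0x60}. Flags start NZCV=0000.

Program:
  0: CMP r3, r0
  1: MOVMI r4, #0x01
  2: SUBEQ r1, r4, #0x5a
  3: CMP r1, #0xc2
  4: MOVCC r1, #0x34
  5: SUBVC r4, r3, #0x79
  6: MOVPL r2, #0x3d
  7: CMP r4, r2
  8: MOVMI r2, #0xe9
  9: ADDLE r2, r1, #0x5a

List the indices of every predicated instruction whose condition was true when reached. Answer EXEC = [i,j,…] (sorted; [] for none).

0: ✓ CMP  NZCV=1001
1: ✓ MOVMI  r4←0x01
2: · SUBEQ
3: ✓ CMP  NZCV=1001
4: ✓ MOVCC  r1←0x34
5: · SUBVC
6: · MOVPL
7: ✓ CMP  NZCV=0000
8: · MOVMI
9: · ADDLE

EXEC = [1,4]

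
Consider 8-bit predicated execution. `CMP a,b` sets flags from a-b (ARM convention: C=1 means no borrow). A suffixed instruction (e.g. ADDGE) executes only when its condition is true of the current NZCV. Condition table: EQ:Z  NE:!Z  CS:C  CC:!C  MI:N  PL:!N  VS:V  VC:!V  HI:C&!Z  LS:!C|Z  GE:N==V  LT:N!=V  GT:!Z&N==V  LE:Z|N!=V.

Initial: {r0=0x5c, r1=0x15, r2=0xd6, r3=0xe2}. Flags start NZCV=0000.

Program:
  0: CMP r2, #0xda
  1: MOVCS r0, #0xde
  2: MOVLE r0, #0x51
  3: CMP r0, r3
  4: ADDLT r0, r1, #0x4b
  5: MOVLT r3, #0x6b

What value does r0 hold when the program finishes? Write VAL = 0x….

[0] flags=1000 → (cmp)
[1] flags=1000 CS?F → skip
[2] flags=1000 LE?T → r0=0x51
[3] flags=0000 → (cmp)
[4] flags=0000 LT?F → skip
[5] flags=0000 LT?F → skip

VAL = 0x51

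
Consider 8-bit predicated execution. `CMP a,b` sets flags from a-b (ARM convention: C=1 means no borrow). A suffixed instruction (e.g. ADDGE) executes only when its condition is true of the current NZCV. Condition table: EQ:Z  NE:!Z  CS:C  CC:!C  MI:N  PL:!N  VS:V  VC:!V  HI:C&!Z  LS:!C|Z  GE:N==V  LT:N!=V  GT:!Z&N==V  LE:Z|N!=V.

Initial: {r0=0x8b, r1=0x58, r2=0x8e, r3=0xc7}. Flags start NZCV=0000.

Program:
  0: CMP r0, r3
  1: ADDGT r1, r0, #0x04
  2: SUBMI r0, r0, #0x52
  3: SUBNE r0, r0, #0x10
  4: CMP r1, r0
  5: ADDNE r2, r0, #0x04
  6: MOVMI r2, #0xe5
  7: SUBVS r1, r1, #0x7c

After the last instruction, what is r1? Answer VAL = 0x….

0: ✓ CMP  NZCV=1000
1: · ADDGT
2: ✓ SUBMI  r0←0x39
3: ✓ SUBNE  r0←0x29
4: ✓ CMP  NZCV=0010
5: ✓ ADDNE  r2←0x2d
6: · MOVMI
7: · SUBVS

VAL = 0x58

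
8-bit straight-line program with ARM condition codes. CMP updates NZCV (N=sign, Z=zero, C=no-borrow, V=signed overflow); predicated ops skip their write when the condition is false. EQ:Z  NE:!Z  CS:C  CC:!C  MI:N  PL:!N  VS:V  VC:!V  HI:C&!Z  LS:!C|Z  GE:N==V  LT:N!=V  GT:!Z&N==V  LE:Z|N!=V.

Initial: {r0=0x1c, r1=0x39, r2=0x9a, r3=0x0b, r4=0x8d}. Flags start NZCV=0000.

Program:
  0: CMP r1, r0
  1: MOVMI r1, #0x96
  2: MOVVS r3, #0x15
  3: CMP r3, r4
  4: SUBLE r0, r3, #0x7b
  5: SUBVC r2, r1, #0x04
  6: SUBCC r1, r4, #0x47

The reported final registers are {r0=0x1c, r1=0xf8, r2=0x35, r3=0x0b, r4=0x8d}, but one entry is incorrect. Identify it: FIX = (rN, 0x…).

[0] flags=0010 → (cmp)
[1] flags=0010 MI?F → skip
[2] flags=0010 VS?F → skip
[3] flags=0000 → (cmp)
[4] flags=0000 LE?F → skip
[5] flags=0000 VC?T → r2=0x35
[6] flags=0000 CC?T → r1=0x46

FIX = (r1, 0x46)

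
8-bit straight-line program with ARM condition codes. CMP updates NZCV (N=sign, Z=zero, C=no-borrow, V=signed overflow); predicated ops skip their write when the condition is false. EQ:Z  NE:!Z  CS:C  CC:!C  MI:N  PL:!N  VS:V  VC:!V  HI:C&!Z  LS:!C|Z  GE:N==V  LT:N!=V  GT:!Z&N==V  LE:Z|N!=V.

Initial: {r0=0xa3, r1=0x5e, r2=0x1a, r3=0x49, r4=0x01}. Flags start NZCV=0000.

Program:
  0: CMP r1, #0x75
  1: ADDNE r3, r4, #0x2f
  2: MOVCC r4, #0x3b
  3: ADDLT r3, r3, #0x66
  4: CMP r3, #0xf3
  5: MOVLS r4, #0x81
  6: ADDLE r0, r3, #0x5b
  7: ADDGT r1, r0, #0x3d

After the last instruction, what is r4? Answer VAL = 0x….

[0] flags=1000 → (cmp)
[1] flags=1000 NE?T → r3=0x30
[2] flags=1000 CC?T → r4=0x3b
[3] flags=1000 LT?T → r3=0x96
[4] flags=1000 → (cmp)
[5] flags=1000 LS?T → r4=0x81
[6] flags=1000 LE?T → r0=0xf1
[7] flags=1000 GT?F → skip

VAL = 0x81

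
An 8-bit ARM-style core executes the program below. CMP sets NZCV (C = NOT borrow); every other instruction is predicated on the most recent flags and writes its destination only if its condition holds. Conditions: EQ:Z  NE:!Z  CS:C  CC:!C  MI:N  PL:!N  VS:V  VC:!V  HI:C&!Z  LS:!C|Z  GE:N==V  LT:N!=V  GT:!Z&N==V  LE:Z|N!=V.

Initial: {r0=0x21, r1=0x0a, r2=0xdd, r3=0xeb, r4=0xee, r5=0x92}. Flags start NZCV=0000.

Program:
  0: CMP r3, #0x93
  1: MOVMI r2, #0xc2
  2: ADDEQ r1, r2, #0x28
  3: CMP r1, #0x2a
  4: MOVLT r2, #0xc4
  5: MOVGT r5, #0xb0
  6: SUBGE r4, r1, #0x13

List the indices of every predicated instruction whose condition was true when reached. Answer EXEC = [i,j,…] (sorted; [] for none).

EXEC = [4]

0: ✓ CMP  NZCV=0010
1: · MOVMI
2: · ADDEQ
3: ✓ CMP  NZCV=1000
4: ✓ MOVLT  r2←0xc4
5: · MOVGT
6: · SUBGE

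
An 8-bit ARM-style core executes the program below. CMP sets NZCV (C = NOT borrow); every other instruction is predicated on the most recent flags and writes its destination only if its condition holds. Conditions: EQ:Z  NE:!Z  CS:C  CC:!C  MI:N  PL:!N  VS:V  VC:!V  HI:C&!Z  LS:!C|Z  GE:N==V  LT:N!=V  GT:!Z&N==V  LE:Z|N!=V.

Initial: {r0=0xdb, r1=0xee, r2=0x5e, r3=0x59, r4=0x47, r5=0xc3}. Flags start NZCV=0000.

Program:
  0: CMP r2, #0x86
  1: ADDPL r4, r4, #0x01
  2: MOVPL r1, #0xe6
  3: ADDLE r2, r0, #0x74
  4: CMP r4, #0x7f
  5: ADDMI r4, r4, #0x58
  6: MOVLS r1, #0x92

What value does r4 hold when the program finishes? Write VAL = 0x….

VAL = 0x9f

[0] flags=1001 → (cmp)
[1] flags=1001 PL?F → skip
[2] flags=1001 PL?F → skip
[3] flags=1001 LE?F → skip
[4] flags=1000 → (cmp)
[5] flags=1000 MI?T → r4=0x9f
[6] flags=1000 LS?T → r1=0x92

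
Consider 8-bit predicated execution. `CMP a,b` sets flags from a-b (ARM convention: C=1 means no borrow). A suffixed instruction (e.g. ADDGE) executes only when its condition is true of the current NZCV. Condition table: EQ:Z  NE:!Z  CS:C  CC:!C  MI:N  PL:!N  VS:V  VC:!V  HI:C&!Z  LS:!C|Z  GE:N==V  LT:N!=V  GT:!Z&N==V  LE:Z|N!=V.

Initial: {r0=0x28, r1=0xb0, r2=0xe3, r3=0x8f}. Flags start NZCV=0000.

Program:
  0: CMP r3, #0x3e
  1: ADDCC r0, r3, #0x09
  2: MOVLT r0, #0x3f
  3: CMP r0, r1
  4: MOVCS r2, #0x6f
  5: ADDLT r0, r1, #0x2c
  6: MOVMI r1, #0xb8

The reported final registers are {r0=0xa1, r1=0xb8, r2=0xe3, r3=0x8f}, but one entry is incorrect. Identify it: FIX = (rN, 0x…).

[0] flags=0011 → (cmp)
[1] flags=0011 CC?F → skip
[2] flags=0011 LT?T → r0=0x3f
[3] flags=1001 → (cmp)
[4] flags=1001 CS?F → skip
[5] flags=1001 LT?F → skip
[6] flags=1001 MI?T → r1=0xb8

FIX = (r0, 0x3f)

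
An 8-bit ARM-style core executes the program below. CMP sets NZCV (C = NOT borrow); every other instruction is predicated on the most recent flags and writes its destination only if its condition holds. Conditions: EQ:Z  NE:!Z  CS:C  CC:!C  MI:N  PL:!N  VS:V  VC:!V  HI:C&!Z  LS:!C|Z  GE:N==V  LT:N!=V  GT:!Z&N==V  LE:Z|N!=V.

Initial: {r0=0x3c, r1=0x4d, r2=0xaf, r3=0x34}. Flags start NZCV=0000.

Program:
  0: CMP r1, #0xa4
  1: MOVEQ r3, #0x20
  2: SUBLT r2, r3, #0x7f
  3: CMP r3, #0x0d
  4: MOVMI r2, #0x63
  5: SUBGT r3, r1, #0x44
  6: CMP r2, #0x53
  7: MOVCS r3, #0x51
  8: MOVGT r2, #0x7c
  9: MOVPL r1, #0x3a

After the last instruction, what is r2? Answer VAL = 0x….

VAL = 0xaf

0: ✓ CMP  NZCV=1001
1: · MOVEQ
2: · SUBLT
3: ✓ CMP  NZCV=0010
4: · MOVMI
5: ✓ SUBGT  r3←0x09
6: ✓ CMP  NZCV=0011
7: ✓ MOVCS  r3←0x51
8: · MOVGT
9: ✓ MOVPL  r1←0x3a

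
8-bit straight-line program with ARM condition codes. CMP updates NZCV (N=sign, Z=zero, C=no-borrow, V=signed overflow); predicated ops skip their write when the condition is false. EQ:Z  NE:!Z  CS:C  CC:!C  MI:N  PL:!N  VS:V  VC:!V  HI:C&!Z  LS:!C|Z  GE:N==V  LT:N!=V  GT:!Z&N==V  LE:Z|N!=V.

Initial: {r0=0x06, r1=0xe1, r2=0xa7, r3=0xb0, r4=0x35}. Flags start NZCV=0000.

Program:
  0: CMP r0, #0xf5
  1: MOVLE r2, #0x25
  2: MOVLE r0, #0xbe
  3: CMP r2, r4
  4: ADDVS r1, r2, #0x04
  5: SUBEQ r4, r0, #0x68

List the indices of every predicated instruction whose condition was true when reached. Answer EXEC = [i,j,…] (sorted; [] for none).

[0] flags=0000 → (cmp)
[1] flags=0000 LE?F → skip
[2] flags=0000 LE?F → skip
[3] flags=0011 → (cmp)
[4] flags=0011 VS?T → r1=0xab
[5] flags=0011 EQ?F → skip

EXEC = [4]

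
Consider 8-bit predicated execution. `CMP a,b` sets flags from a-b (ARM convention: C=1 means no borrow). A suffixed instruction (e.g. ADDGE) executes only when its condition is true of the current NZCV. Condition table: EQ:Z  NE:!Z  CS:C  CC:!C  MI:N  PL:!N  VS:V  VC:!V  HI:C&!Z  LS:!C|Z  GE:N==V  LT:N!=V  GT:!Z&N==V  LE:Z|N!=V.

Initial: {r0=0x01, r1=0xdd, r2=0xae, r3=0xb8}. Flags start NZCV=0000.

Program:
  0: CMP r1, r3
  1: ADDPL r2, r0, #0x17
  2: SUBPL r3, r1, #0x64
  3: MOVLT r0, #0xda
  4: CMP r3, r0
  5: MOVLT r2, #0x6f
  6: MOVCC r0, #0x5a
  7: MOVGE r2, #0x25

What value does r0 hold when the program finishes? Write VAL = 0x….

VAL = 0x01

0: ✓ CMP  NZCV=0010
1: ✓ ADDPL  r2←0x18
2: ✓ SUBPL  r3←0x79
3: · MOVLT
4: ✓ CMP  NZCV=0010
5: · MOVLT
6: · MOVCC
7: ✓ MOVGE  r2←0x25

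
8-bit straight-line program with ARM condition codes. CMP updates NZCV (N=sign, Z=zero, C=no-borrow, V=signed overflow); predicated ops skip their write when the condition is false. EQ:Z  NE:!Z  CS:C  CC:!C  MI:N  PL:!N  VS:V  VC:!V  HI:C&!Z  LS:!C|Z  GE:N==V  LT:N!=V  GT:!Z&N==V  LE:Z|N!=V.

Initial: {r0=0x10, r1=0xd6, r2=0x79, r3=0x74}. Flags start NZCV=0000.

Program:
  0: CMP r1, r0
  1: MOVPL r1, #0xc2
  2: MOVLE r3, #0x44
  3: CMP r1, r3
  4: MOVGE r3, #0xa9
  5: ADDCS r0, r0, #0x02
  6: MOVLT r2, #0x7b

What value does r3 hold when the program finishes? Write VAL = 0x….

0: ✓ CMP  NZCV=1010
1: · MOVPL
2: ✓ MOVLE  r3←0x44
3: ✓ CMP  NZCV=1010
4: · MOVGE
5: ✓ ADDCS  r0←0x12
6: ✓ MOVLT  r2←0x7b

VAL = 0x44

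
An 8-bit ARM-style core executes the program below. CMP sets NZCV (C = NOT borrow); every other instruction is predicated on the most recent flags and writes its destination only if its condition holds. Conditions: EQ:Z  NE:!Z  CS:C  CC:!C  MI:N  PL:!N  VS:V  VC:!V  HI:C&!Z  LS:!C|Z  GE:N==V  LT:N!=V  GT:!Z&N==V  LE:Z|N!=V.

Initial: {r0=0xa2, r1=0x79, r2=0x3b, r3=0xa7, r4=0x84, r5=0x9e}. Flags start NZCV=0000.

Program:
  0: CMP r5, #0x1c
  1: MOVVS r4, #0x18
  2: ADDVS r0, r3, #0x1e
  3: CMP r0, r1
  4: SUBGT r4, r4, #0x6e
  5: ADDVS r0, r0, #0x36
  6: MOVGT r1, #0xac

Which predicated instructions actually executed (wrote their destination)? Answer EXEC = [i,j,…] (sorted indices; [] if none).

EXEC = [5]

[0] flags=1010 → (cmp)
[1] flags=1010 VS?F → skip
[2] flags=1010 VS?F → skip
[3] flags=0011 → (cmp)
[4] flags=0011 GT?F → skip
[5] flags=0011 VS?T → r0=0xd8
[6] flags=0011 GT?F → skip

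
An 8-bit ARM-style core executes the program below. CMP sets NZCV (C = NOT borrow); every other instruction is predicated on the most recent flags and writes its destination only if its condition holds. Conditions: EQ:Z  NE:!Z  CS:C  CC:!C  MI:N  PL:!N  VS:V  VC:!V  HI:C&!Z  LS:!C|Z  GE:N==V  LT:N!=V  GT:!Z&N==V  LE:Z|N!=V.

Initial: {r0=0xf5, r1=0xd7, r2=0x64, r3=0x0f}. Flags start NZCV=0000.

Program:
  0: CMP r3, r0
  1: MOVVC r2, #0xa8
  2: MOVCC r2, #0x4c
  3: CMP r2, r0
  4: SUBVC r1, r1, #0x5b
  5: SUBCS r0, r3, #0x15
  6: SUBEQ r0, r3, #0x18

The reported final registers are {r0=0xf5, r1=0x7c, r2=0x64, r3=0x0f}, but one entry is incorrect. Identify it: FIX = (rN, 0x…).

FIX = (r2, 0x4c)

[0] flags=0000 → (cmp)
[1] flags=0000 VC?T → r2=0xa8
[2] flags=0000 CC?T → r2=0x4c
[3] flags=0000 → (cmp)
[4] flags=0000 VC?T → r1=0x7c
[5] flags=0000 CS?F → skip
[6] flags=0000 EQ?F → skip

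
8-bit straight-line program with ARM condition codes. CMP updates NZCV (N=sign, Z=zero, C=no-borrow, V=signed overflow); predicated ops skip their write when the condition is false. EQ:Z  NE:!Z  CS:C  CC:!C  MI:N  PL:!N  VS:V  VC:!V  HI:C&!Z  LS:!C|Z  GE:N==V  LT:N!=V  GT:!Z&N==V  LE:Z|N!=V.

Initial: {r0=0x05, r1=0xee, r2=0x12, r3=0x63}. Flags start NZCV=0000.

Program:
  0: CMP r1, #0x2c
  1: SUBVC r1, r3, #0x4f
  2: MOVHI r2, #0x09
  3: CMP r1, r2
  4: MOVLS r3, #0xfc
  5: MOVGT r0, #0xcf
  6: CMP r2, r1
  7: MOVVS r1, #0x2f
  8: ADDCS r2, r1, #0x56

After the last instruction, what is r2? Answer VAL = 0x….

[0] flags=1010 → (cmp)
[1] flags=1010 VC?T → r1=0x14
[2] flags=1010 HI?T → r2=0x09
[3] flags=0010 → (cmp)
[4] flags=0010 LS?F → skip
[5] flags=0010 GT?T → r0=0xcf
[6] flags=1000 → (cmp)
[7] flags=1000 VS?F → skip
[8] flags=1000 CS?F → skip

VAL = 0x09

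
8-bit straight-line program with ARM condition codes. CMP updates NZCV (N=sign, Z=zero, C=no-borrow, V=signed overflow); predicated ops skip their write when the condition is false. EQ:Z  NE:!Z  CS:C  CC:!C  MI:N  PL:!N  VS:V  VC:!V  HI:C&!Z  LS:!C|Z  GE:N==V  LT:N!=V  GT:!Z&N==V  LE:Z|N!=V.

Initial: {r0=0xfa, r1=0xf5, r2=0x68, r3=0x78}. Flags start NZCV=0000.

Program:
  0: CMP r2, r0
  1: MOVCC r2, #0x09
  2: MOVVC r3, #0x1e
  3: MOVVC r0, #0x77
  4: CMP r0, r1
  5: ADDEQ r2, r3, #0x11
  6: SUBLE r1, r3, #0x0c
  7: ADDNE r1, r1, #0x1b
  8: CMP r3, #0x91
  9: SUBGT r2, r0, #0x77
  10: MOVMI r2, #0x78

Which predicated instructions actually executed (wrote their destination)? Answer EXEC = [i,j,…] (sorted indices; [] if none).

0: ✓ CMP  NZCV=0000
1: ✓ MOVCC  r2←0x09
2: ✓ MOVVC  r3←0x1e
3: ✓ MOVVC  r0←0x77
4: ✓ CMP  NZCV=1001
5: · ADDEQ
6: · SUBLE
7: ✓ ADDNE  r1←0x10
8: ✓ CMP  NZCV=1001
9: ✓ SUBGT  r2←0x00
10: ✓ MOVMI  r2←0x78

EXEC = [1,2,3,7,9,10]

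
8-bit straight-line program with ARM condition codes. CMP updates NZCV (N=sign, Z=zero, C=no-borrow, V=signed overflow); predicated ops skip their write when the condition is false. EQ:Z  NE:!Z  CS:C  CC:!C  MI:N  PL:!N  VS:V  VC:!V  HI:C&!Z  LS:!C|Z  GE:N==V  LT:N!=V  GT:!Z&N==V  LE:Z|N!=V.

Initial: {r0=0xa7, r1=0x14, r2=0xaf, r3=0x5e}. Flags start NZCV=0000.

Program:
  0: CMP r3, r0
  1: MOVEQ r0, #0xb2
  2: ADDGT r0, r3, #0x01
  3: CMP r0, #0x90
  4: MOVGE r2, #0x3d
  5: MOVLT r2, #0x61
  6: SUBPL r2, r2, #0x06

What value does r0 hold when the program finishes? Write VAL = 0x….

0: ✓ CMP  NZCV=1001
1: · MOVEQ
2: ✓ ADDGT  r0←0x5f
3: ✓ CMP  NZCV=1001
4: ✓ MOVGE  r2←0x3d
5: · MOVLT
6: · SUBPL

VAL = 0x5f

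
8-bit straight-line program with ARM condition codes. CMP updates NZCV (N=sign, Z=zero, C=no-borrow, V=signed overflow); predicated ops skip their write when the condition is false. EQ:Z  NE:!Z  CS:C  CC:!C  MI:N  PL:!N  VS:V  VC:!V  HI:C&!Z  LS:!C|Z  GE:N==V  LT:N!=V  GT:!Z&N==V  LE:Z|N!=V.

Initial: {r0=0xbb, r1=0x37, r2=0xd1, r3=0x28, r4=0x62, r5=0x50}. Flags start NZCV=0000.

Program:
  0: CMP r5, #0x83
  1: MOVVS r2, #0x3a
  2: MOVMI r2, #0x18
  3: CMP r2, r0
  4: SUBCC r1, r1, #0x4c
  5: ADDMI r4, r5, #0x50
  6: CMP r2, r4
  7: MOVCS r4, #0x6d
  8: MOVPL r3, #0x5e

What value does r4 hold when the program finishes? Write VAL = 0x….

VAL = 0x62

0: ✓ CMP  NZCV=1001
1: ✓ MOVVS  r2←0x3a
2: ✓ MOVMI  r2←0x18
3: ✓ CMP  NZCV=0000
4: ✓ SUBCC  r1←0xeb
5: · ADDMI
6: ✓ CMP  NZCV=1000
7: · MOVCS
8: · MOVPL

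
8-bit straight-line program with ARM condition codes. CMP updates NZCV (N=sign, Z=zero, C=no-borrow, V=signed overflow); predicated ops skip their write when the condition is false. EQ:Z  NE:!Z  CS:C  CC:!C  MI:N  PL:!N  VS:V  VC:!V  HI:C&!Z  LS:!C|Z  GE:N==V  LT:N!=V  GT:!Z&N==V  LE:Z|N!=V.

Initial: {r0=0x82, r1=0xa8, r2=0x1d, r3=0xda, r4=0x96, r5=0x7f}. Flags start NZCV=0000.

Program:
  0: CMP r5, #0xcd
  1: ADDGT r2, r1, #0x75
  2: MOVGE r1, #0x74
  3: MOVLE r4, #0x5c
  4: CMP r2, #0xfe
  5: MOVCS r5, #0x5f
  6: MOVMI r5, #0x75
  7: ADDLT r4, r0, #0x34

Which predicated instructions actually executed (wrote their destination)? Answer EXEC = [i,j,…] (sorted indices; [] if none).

EXEC = [1,2]

[0] flags=1001 → (cmp)
[1] flags=1001 GT?T → r2=0x1d
[2] flags=1001 GE?T → r1=0x74
[3] flags=1001 LE?F → skip
[4] flags=0000 → (cmp)
[5] flags=0000 CS?F → skip
[6] flags=0000 MI?F → skip
[7] flags=0000 LT?F → skip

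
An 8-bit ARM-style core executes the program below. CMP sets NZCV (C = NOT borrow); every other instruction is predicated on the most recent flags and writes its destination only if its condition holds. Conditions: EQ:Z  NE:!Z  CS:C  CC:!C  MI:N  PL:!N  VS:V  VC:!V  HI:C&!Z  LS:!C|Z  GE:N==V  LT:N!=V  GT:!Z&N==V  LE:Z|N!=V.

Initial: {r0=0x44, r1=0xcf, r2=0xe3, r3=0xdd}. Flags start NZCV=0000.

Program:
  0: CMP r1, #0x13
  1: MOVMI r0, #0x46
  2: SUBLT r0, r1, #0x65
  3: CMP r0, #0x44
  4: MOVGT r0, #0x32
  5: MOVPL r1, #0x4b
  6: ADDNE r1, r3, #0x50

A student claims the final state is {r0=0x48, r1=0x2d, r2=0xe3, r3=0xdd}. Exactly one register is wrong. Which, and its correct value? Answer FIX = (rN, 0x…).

FIX = (r0, 0x32)

[0] flags=1010 → (cmp)
[1] flags=1010 MI?T → r0=0x46
[2] flags=1010 LT?T → r0=0x6a
[3] flags=0010 → (cmp)
[4] flags=0010 GT?T → r0=0x32
[5] flags=0010 PL?T → r1=0x4b
[6] flags=0010 NE?T → r1=0x2d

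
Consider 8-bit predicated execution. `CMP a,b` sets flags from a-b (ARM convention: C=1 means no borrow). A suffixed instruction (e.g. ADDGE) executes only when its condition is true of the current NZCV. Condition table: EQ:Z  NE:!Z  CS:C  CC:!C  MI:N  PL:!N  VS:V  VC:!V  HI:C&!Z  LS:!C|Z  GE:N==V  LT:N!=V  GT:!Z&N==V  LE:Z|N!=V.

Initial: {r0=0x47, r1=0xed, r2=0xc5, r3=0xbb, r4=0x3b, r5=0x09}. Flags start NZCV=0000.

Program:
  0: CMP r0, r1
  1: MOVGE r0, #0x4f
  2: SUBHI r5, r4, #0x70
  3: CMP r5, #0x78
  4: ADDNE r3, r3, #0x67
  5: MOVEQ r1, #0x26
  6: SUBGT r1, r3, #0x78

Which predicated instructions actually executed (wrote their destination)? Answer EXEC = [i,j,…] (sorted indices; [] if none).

[0] flags=0000 → (cmp)
[1] flags=0000 GE?T → r0=0x4f
[2] flags=0000 HI?F → skip
[3] flags=1000 → (cmp)
[4] flags=1000 NE?T → r3=0x22
[5] flags=1000 EQ?F → skip
[6] flags=1000 GT?F → skip

EXEC = [1,4]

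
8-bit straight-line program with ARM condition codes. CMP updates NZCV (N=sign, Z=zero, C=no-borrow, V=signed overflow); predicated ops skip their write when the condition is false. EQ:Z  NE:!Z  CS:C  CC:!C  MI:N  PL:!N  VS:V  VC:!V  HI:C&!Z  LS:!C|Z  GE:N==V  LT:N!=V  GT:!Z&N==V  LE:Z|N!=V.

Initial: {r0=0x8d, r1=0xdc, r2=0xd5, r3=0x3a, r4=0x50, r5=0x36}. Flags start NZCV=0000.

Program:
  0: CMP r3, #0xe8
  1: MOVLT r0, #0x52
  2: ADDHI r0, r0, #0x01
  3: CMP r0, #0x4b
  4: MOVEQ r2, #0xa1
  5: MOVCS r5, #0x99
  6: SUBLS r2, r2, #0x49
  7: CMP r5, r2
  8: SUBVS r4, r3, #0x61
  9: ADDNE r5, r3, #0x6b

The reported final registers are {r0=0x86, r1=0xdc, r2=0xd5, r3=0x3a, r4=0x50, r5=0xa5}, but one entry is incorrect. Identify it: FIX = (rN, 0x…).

[0] flags=0000 → (cmp)
[1] flags=0000 LT?F → skip
[2] flags=0000 HI?F → skip
[3] flags=0011 → (cmp)
[4] flags=0011 EQ?F → skip
[5] flags=0011 CS?T → r5=0x99
[6] flags=0011 LS?F → skip
[7] flags=1000 → (cmp)
[8] flags=1000 VS?F → skip
[9] flags=1000 NE?T → r5=0xa5

FIX = (r0, 0x8d)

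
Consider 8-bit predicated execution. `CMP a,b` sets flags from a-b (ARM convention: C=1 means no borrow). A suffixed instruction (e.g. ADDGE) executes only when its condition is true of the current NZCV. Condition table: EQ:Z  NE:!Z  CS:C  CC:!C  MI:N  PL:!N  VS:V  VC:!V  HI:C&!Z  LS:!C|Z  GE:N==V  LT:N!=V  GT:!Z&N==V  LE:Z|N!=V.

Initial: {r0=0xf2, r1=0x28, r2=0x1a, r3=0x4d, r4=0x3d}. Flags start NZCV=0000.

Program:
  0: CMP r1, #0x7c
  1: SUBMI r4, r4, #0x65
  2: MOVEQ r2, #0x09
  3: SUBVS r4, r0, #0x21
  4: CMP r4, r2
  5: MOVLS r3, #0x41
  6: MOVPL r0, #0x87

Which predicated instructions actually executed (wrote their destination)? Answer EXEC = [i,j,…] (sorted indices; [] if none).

EXEC = [1]

0: ✓ CMP  NZCV=1000
1: ✓ SUBMI  r4←0xd8
2: · MOVEQ
3: · SUBVS
4: ✓ CMP  NZCV=1010
5: · MOVLS
6: · MOVPL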